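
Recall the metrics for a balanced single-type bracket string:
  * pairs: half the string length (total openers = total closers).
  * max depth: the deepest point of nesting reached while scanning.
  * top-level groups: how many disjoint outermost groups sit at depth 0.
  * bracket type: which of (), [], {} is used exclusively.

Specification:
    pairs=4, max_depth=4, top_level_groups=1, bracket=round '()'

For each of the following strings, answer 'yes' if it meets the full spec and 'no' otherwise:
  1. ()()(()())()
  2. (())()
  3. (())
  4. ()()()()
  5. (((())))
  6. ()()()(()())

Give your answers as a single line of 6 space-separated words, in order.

Answer: no no no no yes no

Derivation:
String 1 '()()(()())()': depth seq [1 0 1 0 1 2 1 2 1 0 1 0]
  -> pairs=6 depth=2 groups=4 -> no
String 2 '(())()': depth seq [1 2 1 0 1 0]
  -> pairs=3 depth=2 groups=2 -> no
String 3 '(())': depth seq [1 2 1 0]
  -> pairs=2 depth=2 groups=1 -> no
String 4 '()()()()': depth seq [1 0 1 0 1 0 1 0]
  -> pairs=4 depth=1 groups=4 -> no
String 5 '(((())))': depth seq [1 2 3 4 3 2 1 0]
  -> pairs=4 depth=4 groups=1 -> yes
String 6 '()()()(()())': depth seq [1 0 1 0 1 0 1 2 1 2 1 0]
  -> pairs=6 depth=2 groups=4 -> no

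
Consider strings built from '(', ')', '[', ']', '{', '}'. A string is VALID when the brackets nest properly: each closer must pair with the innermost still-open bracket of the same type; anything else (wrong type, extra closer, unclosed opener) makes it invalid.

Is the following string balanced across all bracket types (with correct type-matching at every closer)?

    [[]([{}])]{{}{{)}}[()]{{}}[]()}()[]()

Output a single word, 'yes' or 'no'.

pos 0: push '['; stack = [
pos 1: push '['; stack = [[
pos 2: ']' matches '['; pop; stack = [
pos 3: push '('; stack = [(
pos 4: push '['; stack = [([
pos 5: push '{'; stack = [([{
pos 6: '}' matches '{'; pop; stack = [([
pos 7: ']' matches '['; pop; stack = [(
pos 8: ')' matches '('; pop; stack = [
pos 9: ']' matches '['; pop; stack = (empty)
pos 10: push '{'; stack = {
pos 11: push '{'; stack = {{
pos 12: '}' matches '{'; pop; stack = {
pos 13: push '{'; stack = {{
pos 14: push '{'; stack = {{{
pos 15: saw closer ')' but top of stack is '{' (expected '}') → INVALID
Verdict: type mismatch at position 15: ')' closes '{' → no

Answer: no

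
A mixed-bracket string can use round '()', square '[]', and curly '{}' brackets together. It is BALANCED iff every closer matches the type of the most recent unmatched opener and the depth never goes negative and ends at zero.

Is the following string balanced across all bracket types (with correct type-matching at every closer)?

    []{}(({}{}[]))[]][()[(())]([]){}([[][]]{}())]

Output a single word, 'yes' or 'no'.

pos 0: push '['; stack = [
pos 1: ']' matches '['; pop; stack = (empty)
pos 2: push '{'; stack = {
pos 3: '}' matches '{'; pop; stack = (empty)
pos 4: push '('; stack = (
pos 5: push '('; stack = ((
pos 6: push '{'; stack = (({
pos 7: '}' matches '{'; pop; stack = ((
pos 8: push '{'; stack = (({
pos 9: '}' matches '{'; pop; stack = ((
pos 10: push '['; stack = (([
pos 11: ']' matches '['; pop; stack = ((
pos 12: ')' matches '('; pop; stack = (
pos 13: ')' matches '('; pop; stack = (empty)
pos 14: push '['; stack = [
pos 15: ']' matches '['; pop; stack = (empty)
pos 16: saw closer ']' but stack is empty → INVALID
Verdict: unmatched closer ']' at position 16 → no

Answer: no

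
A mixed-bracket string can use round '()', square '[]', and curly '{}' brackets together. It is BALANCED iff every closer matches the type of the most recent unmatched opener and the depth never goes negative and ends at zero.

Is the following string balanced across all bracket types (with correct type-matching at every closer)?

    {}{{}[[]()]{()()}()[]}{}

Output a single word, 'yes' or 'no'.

Answer: yes

Derivation:
pos 0: push '{'; stack = {
pos 1: '}' matches '{'; pop; stack = (empty)
pos 2: push '{'; stack = {
pos 3: push '{'; stack = {{
pos 4: '}' matches '{'; pop; stack = {
pos 5: push '['; stack = {[
pos 6: push '['; stack = {[[
pos 7: ']' matches '['; pop; stack = {[
pos 8: push '('; stack = {[(
pos 9: ')' matches '('; pop; stack = {[
pos 10: ']' matches '['; pop; stack = {
pos 11: push '{'; stack = {{
pos 12: push '('; stack = {{(
pos 13: ')' matches '('; pop; stack = {{
pos 14: push '('; stack = {{(
pos 15: ')' matches '('; pop; stack = {{
pos 16: '}' matches '{'; pop; stack = {
pos 17: push '('; stack = {(
pos 18: ')' matches '('; pop; stack = {
pos 19: push '['; stack = {[
pos 20: ']' matches '['; pop; stack = {
pos 21: '}' matches '{'; pop; stack = (empty)
pos 22: push '{'; stack = {
pos 23: '}' matches '{'; pop; stack = (empty)
end: stack empty → VALID
Verdict: properly nested → yes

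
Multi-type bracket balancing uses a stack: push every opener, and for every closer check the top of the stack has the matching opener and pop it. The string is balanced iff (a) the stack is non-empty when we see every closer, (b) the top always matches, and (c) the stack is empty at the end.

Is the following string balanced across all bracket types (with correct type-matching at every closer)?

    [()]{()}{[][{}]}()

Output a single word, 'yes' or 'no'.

pos 0: push '['; stack = [
pos 1: push '('; stack = [(
pos 2: ')' matches '('; pop; stack = [
pos 3: ']' matches '['; pop; stack = (empty)
pos 4: push '{'; stack = {
pos 5: push '('; stack = {(
pos 6: ')' matches '('; pop; stack = {
pos 7: '}' matches '{'; pop; stack = (empty)
pos 8: push '{'; stack = {
pos 9: push '['; stack = {[
pos 10: ']' matches '['; pop; stack = {
pos 11: push '['; stack = {[
pos 12: push '{'; stack = {[{
pos 13: '}' matches '{'; pop; stack = {[
pos 14: ']' matches '['; pop; stack = {
pos 15: '}' matches '{'; pop; stack = (empty)
pos 16: push '('; stack = (
pos 17: ')' matches '('; pop; stack = (empty)
end: stack empty → VALID
Verdict: properly nested → yes

Answer: yes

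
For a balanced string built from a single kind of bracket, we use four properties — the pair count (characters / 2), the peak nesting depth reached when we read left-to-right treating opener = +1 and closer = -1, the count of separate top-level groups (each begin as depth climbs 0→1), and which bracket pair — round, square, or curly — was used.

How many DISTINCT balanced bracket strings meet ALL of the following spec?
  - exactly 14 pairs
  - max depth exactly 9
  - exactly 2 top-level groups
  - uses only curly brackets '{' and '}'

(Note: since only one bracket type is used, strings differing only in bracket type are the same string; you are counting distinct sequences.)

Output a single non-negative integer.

Answer: 13250

Derivation:
Spec: pairs=14 depth=9 groups=2
Count(depth <= 9) = 739450
Count(depth <= 8) = 726200
Count(depth == 9) = 739450 - 726200 = 13250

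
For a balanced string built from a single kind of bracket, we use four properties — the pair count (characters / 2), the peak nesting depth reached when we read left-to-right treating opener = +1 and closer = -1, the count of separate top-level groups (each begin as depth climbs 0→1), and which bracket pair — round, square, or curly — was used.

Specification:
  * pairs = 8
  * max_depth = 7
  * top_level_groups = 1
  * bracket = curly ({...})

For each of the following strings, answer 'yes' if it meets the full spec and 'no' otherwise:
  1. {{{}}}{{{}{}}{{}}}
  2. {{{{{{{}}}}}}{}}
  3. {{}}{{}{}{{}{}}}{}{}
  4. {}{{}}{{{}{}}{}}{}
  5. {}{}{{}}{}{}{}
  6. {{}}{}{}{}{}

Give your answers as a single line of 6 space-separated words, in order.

Answer: no yes no no no no

Derivation:
String 1 '{{{}}}{{{}{}}{{}}}': depth seq [1 2 3 2 1 0 1 2 3 2 3 2 1 2 3 2 1 0]
  -> pairs=9 depth=3 groups=2 -> no
String 2 '{{{{{{{}}}}}}{}}': depth seq [1 2 3 4 5 6 7 6 5 4 3 2 1 2 1 0]
  -> pairs=8 depth=7 groups=1 -> yes
String 3 '{{}}{{}{}{{}{}}}{}{}': depth seq [1 2 1 0 1 2 1 2 1 2 3 2 3 2 1 0 1 0 1 0]
  -> pairs=10 depth=3 groups=4 -> no
String 4 '{}{{}}{{{}{}}{}}{}': depth seq [1 0 1 2 1 0 1 2 3 2 3 2 1 2 1 0 1 0]
  -> pairs=9 depth=3 groups=4 -> no
String 5 '{}{}{{}}{}{}{}': depth seq [1 0 1 0 1 2 1 0 1 0 1 0 1 0]
  -> pairs=7 depth=2 groups=6 -> no
String 6 '{{}}{}{}{}{}': depth seq [1 2 1 0 1 0 1 0 1 0 1 0]
  -> pairs=6 depth=2 groups=5 -> no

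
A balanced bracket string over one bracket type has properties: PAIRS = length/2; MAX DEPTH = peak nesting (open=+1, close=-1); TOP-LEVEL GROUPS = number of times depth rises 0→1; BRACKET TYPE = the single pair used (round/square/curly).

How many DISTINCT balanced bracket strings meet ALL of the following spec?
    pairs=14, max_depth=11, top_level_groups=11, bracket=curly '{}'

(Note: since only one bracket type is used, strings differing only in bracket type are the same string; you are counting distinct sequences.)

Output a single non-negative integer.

Answer: 0

Derivation:
Spec: pairs=14 depth=11 groups=11
Count(depth <= 11) = 440
Count(depth <= 10) = 440
Count(depth == 11) = 440 - 440 = 0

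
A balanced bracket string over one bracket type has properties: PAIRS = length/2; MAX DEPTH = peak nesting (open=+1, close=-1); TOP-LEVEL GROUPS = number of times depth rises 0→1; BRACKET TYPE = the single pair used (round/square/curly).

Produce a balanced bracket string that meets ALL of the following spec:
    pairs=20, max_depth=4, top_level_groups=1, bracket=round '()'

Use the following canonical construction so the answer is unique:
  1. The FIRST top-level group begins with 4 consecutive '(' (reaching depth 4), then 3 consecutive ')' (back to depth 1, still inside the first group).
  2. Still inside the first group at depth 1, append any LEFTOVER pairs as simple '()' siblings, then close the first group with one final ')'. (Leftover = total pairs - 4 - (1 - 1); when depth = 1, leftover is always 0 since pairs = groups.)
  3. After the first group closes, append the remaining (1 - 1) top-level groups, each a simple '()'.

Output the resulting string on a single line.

Answer: (((()))()()()()()()()()()()()()()()()())

Derivation:
Spec: pairs=20 depth=4 groups=1
Leftover pairs = 20 - 4 - (1-1) = 16
First group: deep chain of depth 4 + 16 sibling pairs
Remaining 0 groups: simple '()' each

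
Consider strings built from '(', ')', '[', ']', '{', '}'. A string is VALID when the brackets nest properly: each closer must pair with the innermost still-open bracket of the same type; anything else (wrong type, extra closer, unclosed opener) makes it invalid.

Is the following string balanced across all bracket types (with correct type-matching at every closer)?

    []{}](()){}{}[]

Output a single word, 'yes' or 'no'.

Answer: no

Derivation:
pos 0: push '['; stack = [
pos 1: ']' matches '['; pop; stack = (empty)
pos 2: push '{'; stack = {
pos 3: '}' matches '{'; pop; stack = (empty)
pos 4: saw closer ']' but stack is empty → INVALID
Verdict: unmatched closer ']' at position 4 → no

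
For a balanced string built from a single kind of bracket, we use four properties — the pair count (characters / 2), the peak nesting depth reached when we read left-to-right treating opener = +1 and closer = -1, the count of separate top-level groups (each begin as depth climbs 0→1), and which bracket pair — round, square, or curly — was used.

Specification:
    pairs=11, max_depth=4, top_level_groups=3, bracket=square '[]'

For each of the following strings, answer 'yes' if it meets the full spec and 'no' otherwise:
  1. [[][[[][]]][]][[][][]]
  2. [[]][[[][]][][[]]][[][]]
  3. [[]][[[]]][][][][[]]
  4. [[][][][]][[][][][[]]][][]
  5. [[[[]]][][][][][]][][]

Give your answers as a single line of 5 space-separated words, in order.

String 1 '[[][[[][]]][]][[][][]]': depth seq [1 2 1 2 3 4 3 4 3 2 1 2 1 0 1 2 1 2 1 2 1 0]
  -> pairs=11 depth=4 groups=2 -> no
String 2 '[[]][[[][]][][[]]][[][]]': depth seq [1 2 1 0 1 2 3 2 3 2 1 2 1 2 3 2 1 0 1 2 1 2 1 0]
  -> pairs=12 depth=3 groups=3 -> no
String 3 '[[]][[[]]][][][][[]]': depth seq [1 2 1 0 1 2 3 2 1 0 1 0 1 0 1 0 1 2 1 0]
  -> pairs=10 depth=3 groups=6 -> no
String 4 '[[][][][]][[][][][[]]][][]': depth seq [1 2 1 2 1 2 1 2 1 0 1 2 1 2 1 2 1 2 3 2 1 0 1 0 1 0]
  -> pairs=13 depth=3 groups=4 -> no
String 5 '[[[[]]][][][][][]][][]': depth seq [1 2 3 4 3 2 1 2 1 2 1 2 1 2 1 2 1 0 1 0 1 0]
  -> pairs=11 depth=4 groups=3 -> yes

Answer: no no no no yes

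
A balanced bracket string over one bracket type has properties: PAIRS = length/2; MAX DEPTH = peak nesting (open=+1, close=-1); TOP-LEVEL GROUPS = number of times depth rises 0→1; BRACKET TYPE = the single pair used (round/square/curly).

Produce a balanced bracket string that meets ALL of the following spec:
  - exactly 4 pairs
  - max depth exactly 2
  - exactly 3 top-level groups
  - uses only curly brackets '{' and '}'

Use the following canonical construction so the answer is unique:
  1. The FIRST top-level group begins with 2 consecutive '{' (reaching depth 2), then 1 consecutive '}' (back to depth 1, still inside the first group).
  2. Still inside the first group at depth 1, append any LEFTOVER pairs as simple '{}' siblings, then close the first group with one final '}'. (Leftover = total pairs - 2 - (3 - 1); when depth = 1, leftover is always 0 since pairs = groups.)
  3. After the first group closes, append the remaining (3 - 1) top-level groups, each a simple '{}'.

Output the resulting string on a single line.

Answer: {{}}{}{}

Derivation:
Spec: pairs=4 depth=2 groups=3
Leftover pairs = 4 - 2 - (3-1) = 0
First group: deep chain of depth 2 + 0 sibling pairs
Remaining 2 groups: simple '{}' each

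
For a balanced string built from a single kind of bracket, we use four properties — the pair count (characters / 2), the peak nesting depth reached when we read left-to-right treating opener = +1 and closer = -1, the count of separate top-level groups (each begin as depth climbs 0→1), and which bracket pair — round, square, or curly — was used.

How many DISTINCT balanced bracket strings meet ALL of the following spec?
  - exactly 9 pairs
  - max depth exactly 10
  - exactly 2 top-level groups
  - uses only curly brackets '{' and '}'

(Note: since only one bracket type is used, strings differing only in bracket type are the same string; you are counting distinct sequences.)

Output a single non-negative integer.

Answer: 0

Derivation:
Spec: pairs=9 depth=10 groups=2
Count(depth <= 10) = 1430
Count(depth <= 9) = 1430
Count(depth == 10) = 1430 - 1430 = 0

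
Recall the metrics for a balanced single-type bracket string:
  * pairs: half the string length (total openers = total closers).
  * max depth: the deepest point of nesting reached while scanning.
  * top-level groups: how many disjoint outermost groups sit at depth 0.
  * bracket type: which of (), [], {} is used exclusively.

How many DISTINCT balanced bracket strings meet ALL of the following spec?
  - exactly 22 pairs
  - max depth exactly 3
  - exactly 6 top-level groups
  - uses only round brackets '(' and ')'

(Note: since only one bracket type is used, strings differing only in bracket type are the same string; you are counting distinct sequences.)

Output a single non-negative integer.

Answer: 68869251

Derivation:
Spec: pairs=22 depth=3 groups=6
Count(depth <= 3) = 68889600
Count(depth <= 2) = 20349
Count(depth == 3) = 68889600 - 20349 = 68869251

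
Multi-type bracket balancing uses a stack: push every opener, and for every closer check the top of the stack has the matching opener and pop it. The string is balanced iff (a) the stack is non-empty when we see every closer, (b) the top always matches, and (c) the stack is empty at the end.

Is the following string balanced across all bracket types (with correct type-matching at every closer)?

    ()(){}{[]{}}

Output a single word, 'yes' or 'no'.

pos 0: push '('; stack = (
pos 1: ')' matches '('; pop; stack = (empty)
pos 2: push '('; stack = (
pos 3: ')' matches '('; pop; stack = (empty)
pos 4: push '{'; stack = {
pos 5: '}' matches '{'; pop; stack = (empty)
pos 6: push '{'; stack = {
pos 7: push '['; stack = {[
pos 8: ']' matches '['; pop; stack = {
pos 9: push '{'; stack = {{
pos 10: '}' matches '{'; pop; stack = {
pos 11: '}' matches '{'; pop; stack = (empty)
end: stack empty → VALID
Verdict: properly nested → yes

Answer: yes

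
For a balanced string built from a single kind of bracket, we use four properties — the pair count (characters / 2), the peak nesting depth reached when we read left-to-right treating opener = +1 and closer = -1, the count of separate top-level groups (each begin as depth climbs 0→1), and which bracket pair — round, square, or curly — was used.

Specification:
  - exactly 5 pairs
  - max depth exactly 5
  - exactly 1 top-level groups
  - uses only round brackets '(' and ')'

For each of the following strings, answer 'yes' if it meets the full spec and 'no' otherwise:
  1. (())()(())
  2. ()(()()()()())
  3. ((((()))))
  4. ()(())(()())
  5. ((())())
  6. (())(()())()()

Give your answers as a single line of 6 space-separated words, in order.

Answer: no no yes no no no

Derivation:
String 1 '(())()(())': depth seq [1 2 1 0 1 0 1 2 1 0]
  -> pairs=5 depth=2 groups=3 -> no
String 2 '()(()()()()())': depth seq [1 0 1 2 1 2 1 2 1 2 1 2 1 0]
  -> pairs=7 depth=2 groups=2 -> no
String 3 '((((()))))': depth seq [1 2 3 4 5 4 3 2 1 0]
  -> pairs=5 depth=5 groups=1 -> yes
String 4 '()(())(()())': depth seq [1 0 1 2 1 0 1 2 1 2 1 0]
  -> pairs=6 depth=2 groups=3 -> no
String 5 '((())())': depth seq [1 2 3 2 1 2 1 0]
  -> pairs=4 depth=3 groups=1 -> no
String 6 '(())(()())()()': depth seq [1 2 1 0 1 2 1 2 1 0 1 0 1 0]
  -> pairs=7 depth=2 groups=4 -> no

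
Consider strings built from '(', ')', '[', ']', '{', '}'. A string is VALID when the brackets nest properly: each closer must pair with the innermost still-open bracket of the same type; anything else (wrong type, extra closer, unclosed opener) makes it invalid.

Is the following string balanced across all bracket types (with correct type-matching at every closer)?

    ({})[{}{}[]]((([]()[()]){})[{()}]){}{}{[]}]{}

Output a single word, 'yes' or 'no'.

pos 0: push '('; stack = (
pos 1: push '{'; stack = ({
pos 2: '}' matches '{'; pop; stack = (
pos 3: ')' matches '('; pop; stack = (empty)
pos 4: push '['; stack = [
pos 5: push '{'; stack = [{
pos 6: '}' matches '{'; pop; stack = [
pos 7: push '{'; stack = [{
pos 8: '}' matches '{'; pop; stack = [
pos 9: push '['; stack = [[
pos 10: ']' matches '['; pop; stack = [
pos 11: ']' matches '['; pop; stack = (empty)
pos 12: push '('; stack = (
pos 13: push '('; stack = ((
pos 14: push '('; stack = (((
pos 15: push '['; stack = ((([
pos 16: ']' matches '['; pop; stack = (((
pos 17: push '('; stack = ((((
pos 18: ')' matches '('; pop; stack = (((
pos 19: push '['; stack = ((([
pos 20: push '('; stack = ((([(
pos 21: ')' matches '('; pop; stack = ((([
pos 22: ']' matches '['; pop; stack = (((
pos 23: ')' matches '('; pop; stack = ((
pos 24: push '{'; stack = (({
pos 25: '}' matches '{'; pop; stack = ((
pos 26: ')' matches '('; pop; stack = (
pos 27: push '['; stack = ([
pos 28: push '{'; stack = ([{
pos 29: push '('; stack = ([{(
pos 30: ')' matches '('; pop; stack = ([{
pos 31: '}' matches '{'; pop; stack = ([
pos 32: ']' matches '['; pop; stack = (
pos 33: ')' matches '('; pop; stack = (empty)
pos 34: push '{'; stack = {
pos 35: '}' matches '{'; pop; stack = (empty)
pos 36: push '{'; stack = {
pos 37: '}' matches '{'; pop; stack = (empty)
pos 38: push '{'; stack = {
pos 39: push '['; stack = {[
pos 40: ']' matches '['; pop; stack = {
pos 41: '}' matches '{'; pop; stack = (empty)
pos 42: saw closer ']' but stack is empty → INVALID
Verdict: unmatched closer ']' at position 42 → no

Answer: no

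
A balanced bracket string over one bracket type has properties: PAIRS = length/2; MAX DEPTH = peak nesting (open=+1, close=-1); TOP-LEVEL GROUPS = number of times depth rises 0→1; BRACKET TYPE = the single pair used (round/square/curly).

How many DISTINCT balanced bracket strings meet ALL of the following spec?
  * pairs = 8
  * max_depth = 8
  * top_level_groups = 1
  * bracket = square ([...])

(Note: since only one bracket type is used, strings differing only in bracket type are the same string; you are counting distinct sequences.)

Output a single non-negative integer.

Answer: 1

Derivation:
Spec: pairs=8 depth=8 groups=1
Count(depth <= 8) = 429
Count(depth <= 7) = 428
Count(depth == 8) = 429 - 428 = 1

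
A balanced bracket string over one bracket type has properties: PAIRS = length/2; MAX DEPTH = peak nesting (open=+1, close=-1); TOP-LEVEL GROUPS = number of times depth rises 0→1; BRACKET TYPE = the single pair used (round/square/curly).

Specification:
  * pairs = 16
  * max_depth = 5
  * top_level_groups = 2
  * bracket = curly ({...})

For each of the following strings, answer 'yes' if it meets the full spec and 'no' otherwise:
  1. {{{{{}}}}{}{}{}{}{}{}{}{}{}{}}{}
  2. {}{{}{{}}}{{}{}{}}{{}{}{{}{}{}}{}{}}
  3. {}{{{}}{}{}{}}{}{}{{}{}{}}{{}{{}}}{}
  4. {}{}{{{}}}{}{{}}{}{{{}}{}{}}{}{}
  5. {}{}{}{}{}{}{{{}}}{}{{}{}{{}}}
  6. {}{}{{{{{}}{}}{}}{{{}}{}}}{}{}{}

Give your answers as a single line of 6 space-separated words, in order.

String 1 '{{{{{}}}}{}{}{}{}{}{}{}{}{}{}}{}': depth seq [1 2 3 4 5 4 3 2 1 2 1 2 1 2 1 2 1 2 1 2 1 2 1 2 1 2 1 2 1 0 1 0]
  -> pairs=16 depth=5 groups=2 -> yes
String 2 '{}{{}{{}}}{{}{}{}}{{}{}{{}{}{}}{}{}}': depth seq [1 0 1 2 1 2 3 2 1 0 1 2 1 2 1 2 1 0 1 2 1 2 1 2 3 2 3 2 3 2 1 2 1 2 1 0]
  -> pairs=18 depth=3 groups=4 -> no
String 3 '{}{{{}}{}{}{}}{}{}{{}{}{}}{{}{{}}}{}': depth seq [1 0 1 2 3 2 1 2 1 2 1 2 1 0 1 0 1 0 1 2 1 2 1 2 1 0 1 2 1 2 3 2 1 0 1 0]
  -> pairs=18 depth=3 groups=7 -> no
String 4 '{}{}{{{}}}{}{{}}{}{{{}}{}{}}{}{}': depth seq [1 0 1 0 1 2 3 2 1 0 1 0 1 2 1 0 1 0 1 2 3 2 1 2 1 2 1 0 1 0 1 0]
  -> pairs=16 depth=3 groups=9 -> no
String 5 '{}{}{}{}{}{}{{{}}}{}{{}{}{{}}}': depth seq [1 0 1 0 1 0 1 0 1 0 1 0 1 2 3 2 1 0 1 0 1 2 1 2 1 2 3 2 1 0]
  -> pairs=15 depth=3 groups=9 -> no
String 6 '{}{}{{{{{}}{}}{}}{{{}}{}}}{}{}{}': depth seq [1 0 1 0 1 2 3 4 5 4 3 4 3 2 3 2 1 2 3 4 3 2 3 2 1 0 1 0 1 0 1 0]
  -> pairs=16 depth=5 groups=6 -> no

Answer: yes no no no no no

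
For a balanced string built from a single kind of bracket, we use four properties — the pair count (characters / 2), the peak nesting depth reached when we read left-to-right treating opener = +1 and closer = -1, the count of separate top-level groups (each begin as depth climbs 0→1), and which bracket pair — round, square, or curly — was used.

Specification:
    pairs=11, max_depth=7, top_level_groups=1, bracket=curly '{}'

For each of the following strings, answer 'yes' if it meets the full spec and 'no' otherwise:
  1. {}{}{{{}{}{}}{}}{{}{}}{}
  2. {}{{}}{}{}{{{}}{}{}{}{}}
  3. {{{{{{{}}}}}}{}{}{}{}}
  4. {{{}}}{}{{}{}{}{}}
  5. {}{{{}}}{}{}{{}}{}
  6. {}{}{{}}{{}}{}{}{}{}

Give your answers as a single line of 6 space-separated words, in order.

String 1 '{}{}{{{}{}{}}{}}{{}{}}{}': depth seq [1 0 1 0 1 2 3 2 3 2 3 2 1 2 1 0 1 2 1 2 1 0 1 0]
  -> pairs=12 depth=3 groups=5 -> no
String 2 '{}{{}}{}{}{{{}}{}{}{}{}}': depth seq [1 0 1 2 1 0 1 0 1 0 1 2 3 2 1 2 1 2 1 2 1 2 1 0]
  -> pairs=12 depth=3 groups=5 -> no
String 3 '{{{{{{{}}}}}}{}{}{}{}}': depth seq [1 2 3 4 5 6 7 6 5 4 3 2 1 2 1 2 1 2 1 2 1 0]
  -> pairs=11 depth=7 groups=1 -> yes
String 4 '{{{}}}{}{{}{}{}{}}': depth seq [1 2 3 2 1 0 1 0 1 2 1 2 1 2 1 2 1 0]
  -> pairs=9 depth=3 groups=3 -> no
String 5 '{}{{{}}}{}{}{{}}{}': depth seq [1 0 1 2 3 2 1 0 1 0 1 0 1 2 1 0 1 0]
  -> pairs=9 depth=3 groups=6 -> no
String 6 '{}{}{{}}{{}}{}{}{}{}': depth seq [1 0 1 0 1 2 1 0 1 2 1 0 1 0 1 0 1 0 1 0]
  -> pairs=10 depth=2 groups=8 -> no

Answer: no no yes no no no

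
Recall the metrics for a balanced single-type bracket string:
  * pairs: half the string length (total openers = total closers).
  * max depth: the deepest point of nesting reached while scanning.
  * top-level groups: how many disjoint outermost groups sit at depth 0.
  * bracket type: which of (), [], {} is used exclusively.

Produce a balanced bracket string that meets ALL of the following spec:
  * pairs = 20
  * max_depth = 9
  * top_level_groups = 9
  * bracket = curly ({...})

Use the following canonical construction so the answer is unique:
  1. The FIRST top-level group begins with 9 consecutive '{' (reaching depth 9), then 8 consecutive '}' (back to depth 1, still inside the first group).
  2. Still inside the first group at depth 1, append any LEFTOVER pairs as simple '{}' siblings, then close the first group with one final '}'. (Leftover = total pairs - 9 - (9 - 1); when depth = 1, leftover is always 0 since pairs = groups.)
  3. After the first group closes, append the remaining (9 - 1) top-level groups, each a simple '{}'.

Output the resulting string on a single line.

Spec: pairs=20 depth=9 groups=9
Leftover pairs = 20 - 9 - (9-1) = 3
First group: deep chain of depth 9 + 3 sibling pairs
Remaining 8 groups: simple '{}' each

Answer: {{{{{{{{{}}}}}}}}{}{}{}}{}{}{}{}{}{}{}{}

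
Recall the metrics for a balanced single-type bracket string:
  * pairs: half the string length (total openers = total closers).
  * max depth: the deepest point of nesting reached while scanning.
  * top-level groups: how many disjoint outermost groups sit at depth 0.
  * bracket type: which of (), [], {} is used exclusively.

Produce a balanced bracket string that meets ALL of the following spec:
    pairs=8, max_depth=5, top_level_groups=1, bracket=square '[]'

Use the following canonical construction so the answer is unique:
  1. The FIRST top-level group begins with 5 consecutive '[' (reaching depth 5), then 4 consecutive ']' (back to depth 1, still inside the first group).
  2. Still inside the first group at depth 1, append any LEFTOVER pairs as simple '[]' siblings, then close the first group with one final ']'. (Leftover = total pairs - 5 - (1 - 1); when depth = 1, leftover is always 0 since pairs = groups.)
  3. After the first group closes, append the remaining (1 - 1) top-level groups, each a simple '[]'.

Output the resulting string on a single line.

Answer: [[[[[]]]][][][]]

Derivation:
Spec: pairs=8 depth=5 groups=1
Leftover pairs = 8 - 5 - (1-1) = 3
First group: deep chain of depth 5 + 3 sibling pairs
Remaining 0 groups: simple '[]' each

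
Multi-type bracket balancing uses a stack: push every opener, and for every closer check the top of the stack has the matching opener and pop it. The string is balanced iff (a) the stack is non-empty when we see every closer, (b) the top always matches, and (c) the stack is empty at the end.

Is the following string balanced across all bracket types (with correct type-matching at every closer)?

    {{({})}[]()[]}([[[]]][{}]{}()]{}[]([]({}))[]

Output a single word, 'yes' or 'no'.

Answer: no

Derivation:
pos 0: push '{'; stack = {
pos 1: push '{'; stack = {{
pos 2: push '('; stack = {{(
pos 3: push '{'; stack = {{({
pos 4: '}' matches '{'; pop; stack = {{(
pos 5: ')' matches '('; pop; stack = {{
pos 6: '}' matches '{'; pop; stack = {
pos 7: push '['; stack = {[
pos 8: ']' matches '['; pop; stack = {
pos 9: push '('; stack = {(
pos 10: ')' matches '('; pop; stack = {
pos 11: push '['; stack = {[
pos 12: ']' matches '['; pop; stack = {
pos 13: '}' matches '{'; pop; stack = (empty)
pos 14: push '('; stack = (
pos 15: push '['; stack = ([
pos 16: push '['; stack = ([[
pos 17: push '['; stack = ([[[
pos 18: ']' matches '['; pop; stack = ([[
pos 19: ']' matches '['; pop; stack = ([
pos 20: ']' matches '['; pop; stack = (
pos 21: push '['; stack = ([
pos 22: push '{'; stack = ([{
pos 23: '}' matches '{'; pop; stack = ([
pos 24: ']' matches '['; pop; stack = (
pos 25: push '{'; stack = ({
pos 26: '}' matches '{'; pop; stack = (
pos 27: push '('; stack = ((
pos 28: ')' matches '('; pop; stack = (
pos 29: saw closer ']' but top of stack is '(' (expected ')') → INVALID
Verdict: type mismatch at position 29: ']' closes '(' → no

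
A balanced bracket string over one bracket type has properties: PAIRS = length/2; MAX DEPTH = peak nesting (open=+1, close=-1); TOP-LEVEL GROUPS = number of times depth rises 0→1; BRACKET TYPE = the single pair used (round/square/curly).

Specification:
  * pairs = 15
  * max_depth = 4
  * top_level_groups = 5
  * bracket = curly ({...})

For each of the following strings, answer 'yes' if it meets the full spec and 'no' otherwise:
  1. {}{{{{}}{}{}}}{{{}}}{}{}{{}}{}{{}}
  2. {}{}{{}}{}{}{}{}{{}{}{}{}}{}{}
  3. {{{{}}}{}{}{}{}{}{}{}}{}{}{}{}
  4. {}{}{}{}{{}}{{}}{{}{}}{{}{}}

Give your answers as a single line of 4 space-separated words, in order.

Answer: no no yes no

Derivation:
String 1 '{}{{{{}}{}{}}}{{{}}}{}{}{{}}{}{{}}': depth seq [1 0 1 2 3 4 3 2 3 2 3 2 1 0 1 2 3 2 1 0 1 0 1 0 1 2 1 0 1 0 1 2 1 0]
  -> pairs=17 depth=4 groups=8 -> no
String 2 '{}{}{{}}{}{}{}{}{{}{}{}{}}{}{}': depth seq [1 0 1 0 1 2 1 0 1 0 1 0 1 0 1 0 1 2 1 2 1 2 1 2 1 0 1 0 1 0]
  -> pairs=15 depth=2 groups=10 -> no
String 3 '{{{{}}}{}{}{}{}{}{}{}}{}{}{}{}': depth seq [1 2 3 4 3 2 1 2 1 2 1 2 1 2 1 2 1 2 1 2 1 0 1 0 1 0 1 0 1 0]
  -> pairs=15 depth=4 groups=5 -> yes
String 4 '{}{}{}{}{{}}{{}}{{}{}}{{}{}}': depth seq [1 0 1 0 1 0 1 0 1 2 1 0 1 2 1 0 1 2 1 2 1 0 1 2 1 2 1 0]
  -> pairs=14 depth=2 groups=8 -> no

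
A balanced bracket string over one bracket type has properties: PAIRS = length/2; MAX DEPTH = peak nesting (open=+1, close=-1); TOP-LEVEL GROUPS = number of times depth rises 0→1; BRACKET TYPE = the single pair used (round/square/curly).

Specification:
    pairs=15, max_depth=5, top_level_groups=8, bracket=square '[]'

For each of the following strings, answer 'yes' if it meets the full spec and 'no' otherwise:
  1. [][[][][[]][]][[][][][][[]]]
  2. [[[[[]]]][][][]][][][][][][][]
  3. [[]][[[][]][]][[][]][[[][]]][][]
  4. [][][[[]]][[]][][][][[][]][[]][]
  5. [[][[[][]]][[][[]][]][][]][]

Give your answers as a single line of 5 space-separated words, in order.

String 1 '[][[][][[]][]][[][][][][[]]]': depth seq [1 0 1 2 1 2 1 2 3 2 1 2 1 0 1 2 1 2 1 2 1 2 1 2 3 2 1 0]
  -> pairs=14 depth=3 groups=3 -> no
String 2 '[[[[[]]]][][][]][][][][][][][]': depth seq [1 2 3 4 5 4 3 2 1 2 1 2 1 2 1 0 1 0 1 0 1 0 1 0 1 0 1 0 1 0]
  -> pairs=15 depth=5 groups=8 -> yes
String 3 '[[]][[[][]][]][[][]][[[][]]][][]': depth seq [1 2 1 0 1 2 3 2 3 2 1 2 1 0 1 2 1 2 1 0 1 2 3 2 3 2 1 0 1 0 1 0]
  -> pairs=16 depth=3 groups=6 -> no
String 4 '[][][[[]]][[]][][][][[][]][[]][]': depth seq [1 0 1 0 1 2 3 2 1 0 1 2 1 0 1 0 1 0 1 0 1 2 1 2 1 0 1 2 1 0 1 0]
  -> pairs=16 depth=3 groups=10 -> no
String 5 '[[][[[][]]][[][[]][]][][]][]': depth seq [1 2 1 2 3 4 3 4 3 2 1 2 3 2 3 4 3 2 3 2 1 2 1 2 1 0 1 0]
  -> pairs=14 depth=4 groups=2 -> no

Answer: no yes no no no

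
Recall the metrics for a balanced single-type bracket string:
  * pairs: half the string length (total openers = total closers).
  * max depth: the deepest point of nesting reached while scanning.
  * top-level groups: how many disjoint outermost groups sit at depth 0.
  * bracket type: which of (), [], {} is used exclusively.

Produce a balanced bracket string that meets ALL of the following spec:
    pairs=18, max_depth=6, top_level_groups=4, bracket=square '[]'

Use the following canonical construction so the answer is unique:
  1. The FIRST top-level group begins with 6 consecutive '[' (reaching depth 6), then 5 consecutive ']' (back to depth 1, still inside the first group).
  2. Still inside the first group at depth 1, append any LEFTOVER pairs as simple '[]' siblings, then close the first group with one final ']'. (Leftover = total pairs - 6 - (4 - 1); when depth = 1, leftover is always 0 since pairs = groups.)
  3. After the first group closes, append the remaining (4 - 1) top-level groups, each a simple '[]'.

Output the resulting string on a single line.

Answer: [[[[[[]]]]][][][][][][][][][]][][][]

Derivation:
Spec: pairs=18 depth=6 groups=4
Leftover pairs = 18 - 6 - (4-1) = 9
First group: deep chain of depth 6 + 9 sibling pairs
Remaining 3 groups: simple '[]' each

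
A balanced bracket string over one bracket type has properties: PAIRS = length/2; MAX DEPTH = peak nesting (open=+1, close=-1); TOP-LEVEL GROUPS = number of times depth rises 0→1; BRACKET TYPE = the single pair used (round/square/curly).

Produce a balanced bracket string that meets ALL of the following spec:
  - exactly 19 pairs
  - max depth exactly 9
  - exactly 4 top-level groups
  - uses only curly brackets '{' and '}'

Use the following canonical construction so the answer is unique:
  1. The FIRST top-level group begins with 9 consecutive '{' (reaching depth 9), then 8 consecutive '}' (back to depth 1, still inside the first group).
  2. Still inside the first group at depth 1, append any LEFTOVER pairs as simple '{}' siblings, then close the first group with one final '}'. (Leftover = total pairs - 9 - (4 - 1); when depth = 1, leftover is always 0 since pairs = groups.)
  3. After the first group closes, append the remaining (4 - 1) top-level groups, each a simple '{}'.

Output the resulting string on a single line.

Spec: pairs=19 depth=9 groups=4
Leftover pairs = 19 - 9 - (4-1) = 7
First group: deep chain of depth 9 + 7 sibling pairs
Remaining 3 groups: simple '{}' each

Answer: {{{{{{{{{}}}}}}}}{}{}{}{}{}{}{}}{}{}{}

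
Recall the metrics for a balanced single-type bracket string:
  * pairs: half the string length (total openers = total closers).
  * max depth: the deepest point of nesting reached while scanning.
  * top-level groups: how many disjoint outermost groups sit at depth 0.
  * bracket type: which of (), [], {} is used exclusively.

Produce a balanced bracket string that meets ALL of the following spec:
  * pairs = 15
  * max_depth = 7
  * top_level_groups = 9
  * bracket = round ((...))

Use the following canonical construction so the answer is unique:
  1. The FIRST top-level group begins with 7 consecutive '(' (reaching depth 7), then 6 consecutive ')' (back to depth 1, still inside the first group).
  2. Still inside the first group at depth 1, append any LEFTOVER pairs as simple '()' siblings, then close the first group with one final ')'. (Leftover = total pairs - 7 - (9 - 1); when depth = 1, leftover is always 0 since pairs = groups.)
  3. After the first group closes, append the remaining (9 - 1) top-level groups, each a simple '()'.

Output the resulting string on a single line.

Spec: pairs=15 depth=7 groups=9
Leftover pairs = 15 - 7 - (9-1) = 0
First group: deep chain of depth 7 + 0 sibling pairs
Remaining 8 groups: simple '()' each

Answer: ((((((()))))))()()()()()()()()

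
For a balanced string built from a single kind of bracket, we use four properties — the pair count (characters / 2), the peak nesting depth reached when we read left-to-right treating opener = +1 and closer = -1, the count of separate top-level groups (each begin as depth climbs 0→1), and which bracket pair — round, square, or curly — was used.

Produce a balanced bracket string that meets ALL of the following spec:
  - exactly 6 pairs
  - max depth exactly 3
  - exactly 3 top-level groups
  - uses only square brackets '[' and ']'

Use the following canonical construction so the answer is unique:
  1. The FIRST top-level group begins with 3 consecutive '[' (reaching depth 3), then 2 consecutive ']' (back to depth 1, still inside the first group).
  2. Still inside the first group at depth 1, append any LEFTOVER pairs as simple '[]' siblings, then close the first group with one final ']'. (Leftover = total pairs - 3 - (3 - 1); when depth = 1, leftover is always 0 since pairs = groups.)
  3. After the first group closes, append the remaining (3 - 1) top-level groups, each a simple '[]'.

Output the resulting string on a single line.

Answer: [[[]][]][][]

Derivation:
Spec: pairs=6 depth=3 groups=3
Leftover pairs = 6 - 3 - (3-1) = 1
First group: deep chain of depth 3 + 1 sibling pairs
Remaining 2 groups: simple '[]' each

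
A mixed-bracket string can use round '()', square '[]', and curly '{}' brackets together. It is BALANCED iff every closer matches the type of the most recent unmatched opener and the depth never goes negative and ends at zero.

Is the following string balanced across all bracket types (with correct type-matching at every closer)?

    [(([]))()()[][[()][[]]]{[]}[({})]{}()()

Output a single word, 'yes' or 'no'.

Answer: no

Derivation:
pos 0: push '['; stack = [
pos 1: push '('; stack = [(
pos 2: push '('; stack = [((
pos 3: push '['; stack = [(([
pos 4: ']' matches '['; pop; stack = [((
pos 5: ')' matches '('; pop; stack = [(
pos 6: ')' matches '('; pop; stack = [
pos 7: push '('; stack = [(
pos 8: ')' matches '('; pop; stack = [
pos 9: push '('; stack = [(
pos 10: ')' matches '('; pop; stack = [
pos 11: push '['; stack = [[
pos 12: ']' matches '['; pop; stack = [
pos 13: push '['; stack = [[
pos 14: push '['; stack = [[[
pos 15: push '('; stack = [[[(
pos 16: ')' matches '('; pop; stack = [[[
pos 17: ']' matches '['; pop; stack = [[
pos 18: push '['; stack = [[[
pos 19: push '['; stack = [[[[
pos 20: ']' matches '['; pop; stack = [[[
pos 21: ']' matches '['; pop; stack = [[
pos 22: ']' matches '['; pop; stack = [
pos 23: push '{'; stack = [{
pos 24: push '['; stack = [{[
pos 25: ']' matches '['; pop; stack = [{
pos 26: '}' matches '{'; pop; stack = [
pos 27: push '['; stack = [[
pos 28: push '('; stack = [[(
pos 29: push '{'; stack = [[({
pos 30: '}' matches '{'; pop; stack = [[(
pos 31: ')' matches '('; pop; stack = [[
pos 32: ']' matches '['; pop; stack = [
pos 33: push '{'; stack = [{
pos 34: '}' matches '{'; pop; stack = [
pos 35: push '('; stack = [(
pos 36: ')' matches '('; pop; stack = [
pos 37: push '('; stack = [(
pos 38: ')' matches '('; pop; stack = [
end: stack still non-empty ([) → INVALID
Verdict: unclosed openers at end: [ → no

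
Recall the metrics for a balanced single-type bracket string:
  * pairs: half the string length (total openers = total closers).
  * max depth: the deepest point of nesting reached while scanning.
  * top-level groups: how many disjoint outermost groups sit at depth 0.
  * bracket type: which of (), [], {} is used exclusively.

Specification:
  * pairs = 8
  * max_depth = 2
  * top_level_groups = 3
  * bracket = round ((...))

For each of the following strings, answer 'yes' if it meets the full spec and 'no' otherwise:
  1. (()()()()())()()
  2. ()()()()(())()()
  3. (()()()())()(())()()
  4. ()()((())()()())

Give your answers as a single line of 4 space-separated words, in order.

Answer: yes no no no

Derivation:
String 1 '(()()()()())()()': depth seq [1 2 1 2 1 2 1 2 1 2 1 0 1 0 1 0]
  -> pairs=8 depth=2 groups=3 -> yes
String 2 '()()()()(())()()': depth seq [1 0 1 0 1 0 1 0 1 2 1 0 1 0 1 0]
  -> pairs=8 depth=2 groups=7 -> no
String 3 '(()()()())()(())()()': depth seq [1 2 1 2 1 2 1 2 1 0 1 0 1 2 1 0 1 0 1 0]
  -> pairs=10 depth=2 groups=5 -> no
String 4 '()()((())()()())': depth seq [1 0 1 0 1 2 3 2 1 2 1 2 1 2 1 0]
  -> pairs=8 depth=3 groups=3 -> no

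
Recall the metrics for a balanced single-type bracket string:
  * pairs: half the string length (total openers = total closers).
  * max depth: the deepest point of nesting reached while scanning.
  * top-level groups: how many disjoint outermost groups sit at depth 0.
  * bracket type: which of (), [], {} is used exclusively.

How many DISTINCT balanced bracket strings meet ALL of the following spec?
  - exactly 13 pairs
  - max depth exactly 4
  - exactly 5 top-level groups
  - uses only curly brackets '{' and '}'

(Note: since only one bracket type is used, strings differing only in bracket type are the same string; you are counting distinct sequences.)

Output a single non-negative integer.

Answer: 19765

Derivation:
Spec: pairs=13 depth=4 groups=5
Count(depth <= 4) = 34685
Count(depth <= 3) = 14920
Count(depth == 4) = 34685 - 14920 = 19765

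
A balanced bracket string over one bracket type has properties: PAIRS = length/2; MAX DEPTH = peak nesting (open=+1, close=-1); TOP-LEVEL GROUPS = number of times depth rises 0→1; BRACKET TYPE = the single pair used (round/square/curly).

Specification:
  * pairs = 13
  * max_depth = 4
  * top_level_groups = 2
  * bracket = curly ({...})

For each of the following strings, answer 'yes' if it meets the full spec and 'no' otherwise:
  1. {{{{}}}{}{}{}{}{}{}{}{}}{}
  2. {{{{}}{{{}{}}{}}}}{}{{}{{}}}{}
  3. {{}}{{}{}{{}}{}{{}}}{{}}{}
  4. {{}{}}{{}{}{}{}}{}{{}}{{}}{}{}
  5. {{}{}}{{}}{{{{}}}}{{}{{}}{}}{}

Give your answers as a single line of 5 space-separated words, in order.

Answer: yes no no no no

Derivation:
String 1 '{{{{}}}{}{}{}{}{}{}{}{}}{}': depth seq [1 2 3 4 3 2 1 2 1 2 1 2 1 2 1 2 1 2 1 2 1 2 1 0 1 0]
  -> pairs=13 depth=4 groups=2 -> yes
String 2 '{{{{}}{{{}{}}{}}}}{}{{}{{}}}{}': depth seq [1 2 3 4 3 2 3 4 5 4 5 4 3 4 3 2 1 0 1 0 1 2 1 2 3 2 1 0 1 0]
  -> pairs=15 depth=5 groups=4 -> no
String 3 '{{}}{{}{}{{}}{}{{}}}{{}}{}': depth seq [1 2 1 0 1 2 1 2 1 2 3 2 1 2 1 2 3 2 1 0 1 2 1 0 1 0]
  -> pairs=13 depth=3 groups=4 -> no
String 4 '{{}{}}{{}{}{}{}}{}{{}}{{}}{}{}': depth seq [1 2 1 2 1 0 1 2 1 2 1 2 1 2 1 0 1 0 1 2 1 0 1 2 1 0 1 0 1 0]
  -> pairs=15 depth=2 groups=7 -> no
String 5 '{{}{}}{{}}{{{{}}}}{{}{{}}{}}{}': depth seq [1 2 1 2 1 0 1 2 1 0 1 2 3 4 3 2 1 0 1 2 1 2 3 2 1 2 1 0 1 0]
  -> pairs=15 depth=4 groups=5 -> no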